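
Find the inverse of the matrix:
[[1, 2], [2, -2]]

For [[a,b],[c,d]], inverse = (1/det)·[[d,-b],[-c,a]]
det = (1)(-2) - (2)(2) = -2 - 4 = -6
Inverse = (1/-6)·[[-2, -2], [-2, 1]]
= [[1/3, 1/3], [1/3, -1/6]]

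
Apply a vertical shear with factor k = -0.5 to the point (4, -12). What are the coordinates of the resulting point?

Shear matrix for vertical shear with factor k = -0.5:
[[1, 0], [-0.50, 1]]
Result: (4, -12) → (4, -14)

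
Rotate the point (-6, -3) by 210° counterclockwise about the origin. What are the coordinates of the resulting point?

Rotation matrix for 210°: [[cos 210°, -sin 210°], [sin 210°, cos 210°]] ≈ [[-0.866025, 0.500000], [-0.500000, -0.866025]]
[[-0.866025, 0.500000], [-0.500000, -0.866025]] × [-6, -3]ᵀ ≈ [3.6962, 5.5981]ᵀ
Result: (3.6962, 5.5981)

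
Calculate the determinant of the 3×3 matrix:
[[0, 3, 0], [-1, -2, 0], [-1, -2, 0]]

Expansion along first row:
det = 0·det([[-2,0],[-2,0]]) - 3·det([[-1,0],[-1,0]]) + 0·det([[-1,-2],[-1,-2]])
    = 0·(-2·0 - 0·-2) - 3·(-1·0 - 0·-1) + 0·(-1·-2 - -2·-1)
    = 0·0 - 3·0 + 0·0
    = 0 + 0 + 0 = 0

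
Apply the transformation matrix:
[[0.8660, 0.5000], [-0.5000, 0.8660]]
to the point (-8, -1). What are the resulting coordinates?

Matrix multiplication:
[[0.8660, 0.5000], [-0.5000, 0.8660]] × [-8, -1]ᵀ
= [(0.8660)(-8) + (0.5000)(-1), (-0.5000)(-8) + (0.8660)(-1)]ᵀ
= [-7.4280, 3.1340]ᵀ
Result: (-7.4280, 3.1340)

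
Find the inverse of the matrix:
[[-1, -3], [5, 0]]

For [[a,b],[c,d]], inverse = (1/det)·[[d,-b],[-c,a]]
det = (-1)(0) - (-3)(5) = 0 - -15 = 15
Inverse = (1/15)·[[0, 3], [-5, -1]]
= [[0, 1/5], [-1/3, -1/15]]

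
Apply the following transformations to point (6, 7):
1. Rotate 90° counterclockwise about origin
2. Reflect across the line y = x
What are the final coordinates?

Step 1: Rotate 90° → (-7, 6)
Step 2: Reflect across line y = x → (6, -7)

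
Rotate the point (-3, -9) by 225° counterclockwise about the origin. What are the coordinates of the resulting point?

Rotation matrix for 225°: [[cos 225°, -sin 225°], [sin 225°, cos 225°]] ≈ [[-0.707107, 0.707107], [-0.707107, -0.707107]]
[[-0.707107, 0.707107], [-0.707107, -0.707107]] × [-3, -9]ᵀ ≈ [-4.2426, 8.4853]ᵀ
Result: (-4.2426, 8.4853)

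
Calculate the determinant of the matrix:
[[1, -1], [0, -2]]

For a 2×2 matrix [[a, b], [c, d]], det = ad - bc
det = (1)(-2) - (-1)(0) = -2 - 0 = -2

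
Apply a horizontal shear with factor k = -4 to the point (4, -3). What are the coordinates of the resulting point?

Shear matrix for horizontal shear with factor k = -4:
[[1, -4], [0, 1]]
Result: (4, -3) → (16, -3)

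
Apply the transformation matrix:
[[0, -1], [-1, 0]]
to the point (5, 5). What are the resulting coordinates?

Matrix multiplication:
[[0, -1], [-1, 0]] × [5, 5]ᵀ
= [(0)(5) + (-1)(5), (-1)(5) + (0)(5)]ᵀ
= [-5, -5]ᵀ
Result: (-5, -5)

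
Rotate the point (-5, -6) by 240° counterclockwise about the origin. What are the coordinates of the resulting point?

Rotation matrix for 240°: [[cos 240°, -sin 240°], [sin 240°, cos 240°]] ≈ [[-0.500000, 0.866025], [-0.866025, -0.500000]]
[[-0.500000, 0.866025], [-0.866025, -0.500000]] × [-5, -6]ᵀ ≈ [-2.6962, 7.3301]ᵀ
Result: (-2.6962, 7.3301)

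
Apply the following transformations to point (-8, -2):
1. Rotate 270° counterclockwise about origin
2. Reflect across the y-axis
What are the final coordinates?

Step 1: Rotate 270° → (-2, 8)
Step 2: Reflect across y-axis → (2, 8)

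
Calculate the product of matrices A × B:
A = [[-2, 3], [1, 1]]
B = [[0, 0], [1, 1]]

Matrix multiplication:
C[0][0] = -2×0 + 3×1 = 3
C[0][1] = -2×0 + 3×1 = 3
C[1][0] = 1×0 + 1×1 = 1
C[1][1] = 1×0 + 1×1 = 1
Result: [[3, 3], [1, 1]]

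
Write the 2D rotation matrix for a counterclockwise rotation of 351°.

Rotation matrix formula: [[cos θ, -sin θ], [sin θ, cos θ]]
For θ = 351°:
cos(351°) = 0.9877
sin(351°) = -0.1564
Result: [[0.9877, 0.1564], [-0.1564, 0.9877]]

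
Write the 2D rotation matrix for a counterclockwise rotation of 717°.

Rotation matrix formula: [[cos θ, -sin θ], [sin θ, cos θ]]
For θ = 717°:
cos(717°) = 0.9986
sin(717°) = -0.0523
Result: [[0.9986, 0.0523], [-0.0523, 0.9986]]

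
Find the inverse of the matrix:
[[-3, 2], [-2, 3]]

For [[a,b],[c,d]], inverse = (1/det)·[[d,-b],[-c,a]]
det = (-3)(3) - (2)(-2) = -9 - -4 = -5
Inverse = (1/-5)·[[3, -2], [2, -3]]
= [[-3/5, 2/5], [-2/5, 3/5]]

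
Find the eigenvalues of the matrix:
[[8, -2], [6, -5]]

Characteristic equation: det(A - λI) = 0
λ² - (trace)λ + (det) = 0
trace = 8 + -5 = 3, det = (8)(-5) - (-2)(6) = -28
λ² - (3)λ + (-28) = 0
λ = (3 ± √((3)² - 4·(-28))) / 2 = (3 ± √121) / 2
Solving: λ = -4, 7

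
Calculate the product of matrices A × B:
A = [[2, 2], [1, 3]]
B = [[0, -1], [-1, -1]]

Matrix multiplication:
C[0][0] = 2×0 + 2×-1 = -2
C[0][1] = 2×-1 + 2×-1 = -4
C[1][0] = 1×0 + 3×-1 = -3
C[1][1] = 1×-1 + 3×-1 = -4
Result: [[-2, -4], [-3, -4]]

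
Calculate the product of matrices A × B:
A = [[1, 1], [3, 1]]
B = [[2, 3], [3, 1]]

Matrix multiplication:
C[0][0] = 1×2 + 1×3 = 5
C[0][1] = 1×3 + 1×1 = 4
C[1][0] = 3×2 + 1×3 = 9
C[1][1] = 3×3 + 1×1 = 10
Result: [[5, 4], [9, 10]]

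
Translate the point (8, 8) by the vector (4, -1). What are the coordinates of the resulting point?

Translation by (4, -1) (homogeneous matrix [[1, 0, 4], [0, 1, -1], [0, 0, 1]]):
x' = 8 + 4 = 12
y' = 8 + -1 = 7
Result: (12, 7)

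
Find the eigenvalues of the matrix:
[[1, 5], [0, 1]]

Characteristic equation: det(A - λI) = 0
λ² - (trace)λ + (det) = 0
trace = 1 + 1 = 2, det = (1)(1) - (5)(0) = 1
λ² - (2)λ + (1) = 0
λ = (2 ± √((2)² - 4·(1))) / 2 = (2 ± √0) / 2
Solving: λ = 1, 1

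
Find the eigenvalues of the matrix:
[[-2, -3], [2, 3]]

Characteristic equation: det(A - λI) = 0
λ² - (trace)λ + (det) = 0
trace = -2 + 3 = 1, det = (-2)(3) - (-3)(2) = 0
λ² - (1)λ + (0) = 0
λ = (1 ± √((1)² - 4·(0))) / 2 = (1 ± √1) / 2
Solving: λ = 0, 1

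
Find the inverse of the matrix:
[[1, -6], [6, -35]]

For [[a,b],[c,d]], inverse = (1/det)·[[d,-b],[-c,a]]
det = (1)(-35) - (-6)(6) = -35 - -36 = 1
Inverse = [[-35, 6], [-6, 1]]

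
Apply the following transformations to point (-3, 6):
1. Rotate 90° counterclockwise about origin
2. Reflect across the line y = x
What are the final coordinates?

Step 1: Rotate 90° → (-6, -3)
Step 2: Reflect across line y = x → (-3, -6)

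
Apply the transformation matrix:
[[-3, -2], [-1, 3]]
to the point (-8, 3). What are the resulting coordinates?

Matrix multiplication:
[[-3, -2], [-1, 3]] × [-8, 3]ᵀ
= [(-3)(-8) + (-2)(3), (-1)(-8) + (3)(3)]ᵀ
= [18, 17]ᵀ
Result: (18, 17)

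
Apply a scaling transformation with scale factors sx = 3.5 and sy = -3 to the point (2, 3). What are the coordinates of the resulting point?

Scaling matrix:
[[3.50, 0], [0, -3]]
Result: (2 × 3.5, 3 × -3) = (7, -9)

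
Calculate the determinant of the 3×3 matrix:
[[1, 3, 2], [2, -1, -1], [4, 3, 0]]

Expansion along first row:
det = 1·det([[-1,-1],[3,0]]) - 3·det([[2,-1],[4,0]]) + 2·det([[2,-1],[4,3]])
    = 1·(-1·0 - -1·3) - 3·(2·0 - -1·4) + 2·(2·3 - -1·4)
    = 1·3 - 3·4 + 2·10
    = 3 + -12 + 20 = 11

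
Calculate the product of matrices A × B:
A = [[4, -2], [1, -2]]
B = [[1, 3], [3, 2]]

Matrix multiplication:
C[0][0] = 4×1 + -2×3 = -2
C[0][1] = 4×3 + -2×2 = 8
C[1][0] = 1×1 + -2×3 = -5
C[1][1] = 1×3 + -2×2 = -1
Result: [[-2, 8], [-5, -1]]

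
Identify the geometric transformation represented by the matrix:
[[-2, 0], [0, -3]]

This matrix represents: non-uniform scaling by sx = -2, sy = -3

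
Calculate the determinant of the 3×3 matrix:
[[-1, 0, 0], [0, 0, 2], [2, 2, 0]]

Expansion along first row:
det = -1·det([[0,2],[2,0]]) - 0·det([[0,2],[2,0]]) + 0·det([[0,0],[2,2]])
    = -1·(0·0 - 2·2) - 0·(0·0 - 2·2) + 0·(0·2 - 0·2)
    = -1·-4 - 0·-4 + 0·0
    = 4 + 0 + 0 = 4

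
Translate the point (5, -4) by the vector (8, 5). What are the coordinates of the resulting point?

Translation by (8, 5) (homogeneous matrix [[1, 0, 8], [0, 1, 5], [0, 0, 1]]):
x' = 5 + 8 = 13
y' = -4 + 5 = 1
Result: (13, 1)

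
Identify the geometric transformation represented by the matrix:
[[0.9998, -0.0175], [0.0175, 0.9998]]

This matrix represents: rotation by 1° counterclockwise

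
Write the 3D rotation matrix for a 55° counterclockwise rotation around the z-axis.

Rotation matrix for counterclockwise 55° around z-axis:
cos(55°) = 0.5736, sin(55°) = 0.8192
Result: [[0.5736, -0.8192, 0], [0.8192, 0.5736, 0], [0, 0, 1]]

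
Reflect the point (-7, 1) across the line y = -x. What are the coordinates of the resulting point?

Reflection across line y = -x: (-7, 1) → (-1, 7)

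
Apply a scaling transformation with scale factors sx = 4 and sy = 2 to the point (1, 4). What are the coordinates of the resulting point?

Scaling matrix:
[[4, 0], [0, 2]]
Result: (1 × 4, 4 × 2) = (4, 8)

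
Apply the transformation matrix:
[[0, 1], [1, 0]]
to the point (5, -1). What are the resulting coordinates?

Matrix multiplication:
[[0, 1], [1, 0]] × [5, -1]ᵀ
= [(0)(5) + (1)(-1), (1)(5) + (0)(-1)]ᵀ
= [-1, 5]ᵀ
Result: (-1, 5)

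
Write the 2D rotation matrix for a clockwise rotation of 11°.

Rotation matrix formula: [[cos θ, -sin θ], [sin θ, cos θ]]
A clockwise rotation by 11° is equivalent to a counterclockwise rotation by -11°.
For θ = -11°:
cos(-11°) = 0.9816
sin(-11°) = -0.1908
Result: [[0.9816, 0.1908], [-0.1908, 0.9816]]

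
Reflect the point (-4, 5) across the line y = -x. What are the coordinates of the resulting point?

Reflection across line y = -x: (-4, 5) → (-5, 4)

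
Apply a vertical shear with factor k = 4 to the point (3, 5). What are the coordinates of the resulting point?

Shear matrix for vertical shear with factor k = 4:
[[1, 0], [4, 1]]
Result: (3, 5) → (3, 17)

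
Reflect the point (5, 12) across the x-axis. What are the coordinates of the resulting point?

Reflection across x-axis: (5, 12) → (5, -12)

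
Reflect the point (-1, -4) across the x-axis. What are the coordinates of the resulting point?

Reflection across x-axis: (-1, -4) → (-1, 4)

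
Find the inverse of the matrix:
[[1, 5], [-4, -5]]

For [[a,b],[c,d]], inverse = (1/det)·[[d,-b],[-c,a]]
det = (1)(-5) - (5)(-4) = -5 - -20 = 15
Inverse = (1/15)·[[-5, -5], [4, 1]]
= [[-1/3, -1/3], [4/15, 1/15]]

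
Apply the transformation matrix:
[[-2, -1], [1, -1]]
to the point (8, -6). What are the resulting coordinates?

Matrix multiplication:
[[-2, -1], [1, -1]] × [8, -6]ᵀ
= [(-2)(8) + (-1)(-6), (1)(8) + (-1)(-6)]ᵀ
= [-10, 14]ᵀ
Result: (-10, 14)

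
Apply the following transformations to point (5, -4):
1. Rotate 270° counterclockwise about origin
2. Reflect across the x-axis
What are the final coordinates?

Step 1: Rotate 270° → (-4, -5)
Step 2: Reflect across x-axis → (-4, 5)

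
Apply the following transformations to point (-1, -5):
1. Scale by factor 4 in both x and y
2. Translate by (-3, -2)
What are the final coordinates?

Step 1: Scale (-1, -5) by 4 → (-4, -20)
Step 2: Translate by (-3, -2) → (-7, -22)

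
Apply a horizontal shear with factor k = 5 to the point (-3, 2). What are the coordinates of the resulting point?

Shear matrix for horizontal shear with factor k = 5:
[[1, 5], [0, 1]]
Result: (-3, 2) → (7, 2)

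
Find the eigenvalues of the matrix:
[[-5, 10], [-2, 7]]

Characteristic equation: det(A - λI) = 0
λ² - (trace)λ + (det) = 0
trace = -5 + 7 = 2, det = (-5)(7) - (10)(-2) = -15
λ² - (2)λ + (-15) = 0
λ = (2 ± √((2)² - 4·(-15))) / 2 = (2 ± √64) / 2
Solving: λ = -3, 5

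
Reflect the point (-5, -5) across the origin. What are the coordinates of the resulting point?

Reflection across origin: (-5, -5) → (5, 5)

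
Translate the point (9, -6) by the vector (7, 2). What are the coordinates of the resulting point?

Translation by (7, 2) (homogeneous matrix [[1, 0, 7], [0, 1, 2], [0, 0, 1]]):
x' = 9 + 7 = 16
y' = -6 + 2 = -4
Result: (16, -4)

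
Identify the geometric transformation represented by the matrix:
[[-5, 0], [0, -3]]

This matrix represents: non-uniform scaling by sx = -5, sy = -3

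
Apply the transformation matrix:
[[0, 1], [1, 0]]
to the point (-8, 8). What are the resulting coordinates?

Matrix multiplication:
[[0, 1], [1, 0]] × [-8, 8]ᵀ
= [(0)(-8) + (1)(8), (1)(-8) + (0)(8)]ᵀ
= [8, -8]ᵀ
Result: (8, -8)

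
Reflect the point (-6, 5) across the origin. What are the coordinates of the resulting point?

Reflection across origin: (-6, 5) → (6, -5)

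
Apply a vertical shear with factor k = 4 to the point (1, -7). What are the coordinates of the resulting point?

Shear matrix for vertical shear with factor k = 4:
[[1, 0], [4, 1]]
Result: (1, -7) → (1, -3)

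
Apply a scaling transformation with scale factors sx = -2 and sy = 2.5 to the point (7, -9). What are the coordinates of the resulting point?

Scaling matrix:
[[-2, 0], [0, 2.50]]
Result: (7 × -2, -9 × 2.5) = (-14, -22.5)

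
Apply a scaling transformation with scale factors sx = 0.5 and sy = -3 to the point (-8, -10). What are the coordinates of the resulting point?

Scaling matrix:
[[0.50, 0], [0, -3]]
Result: (-8 × 0.5, -10 × -3) = (-4, 30)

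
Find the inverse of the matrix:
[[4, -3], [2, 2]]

For [[a,b],[c,d]], inverse = (1/det)·[[d,-b],[-c,a]]
det = (4)(2) - (-3)(2) = 8 - -6 = 14
Inverse = (1/14)·[[2, 3], [-2, 4]]
= [[1/7, 3/14], [-1/7, 2/7]]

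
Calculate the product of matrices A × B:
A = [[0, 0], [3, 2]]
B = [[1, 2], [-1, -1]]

Matrix multiplication:
C[0][0] = 0×1 + 0×-1 = 0
C[0][1] = 0×2 + 0×-1 = 0
C[1][0] = 3×1 + 2×-1 = 1
C[1][1] = 3×2 + 2×-1 = 4
Result: [[0, 0], [1, 4]]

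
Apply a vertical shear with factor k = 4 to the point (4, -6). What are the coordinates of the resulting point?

Shear matrix for vertical shear with factor k = 4:
[[1, 0], [4, 1]]
Result: (4, -6) → (4, 10)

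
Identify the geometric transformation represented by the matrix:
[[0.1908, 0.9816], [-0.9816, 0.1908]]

This matrix represents: rotation by 281° counterclockwise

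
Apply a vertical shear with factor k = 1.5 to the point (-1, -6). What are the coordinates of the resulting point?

Shear matrix for vertical shear with factor k = 1.5:
[[1, 0], [1.50, 1]]
Result: (-1, -6) → (-1, -7.5)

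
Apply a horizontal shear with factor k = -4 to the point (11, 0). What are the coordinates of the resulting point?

Shear matrix for horizontal shear with factor k = -4:
[[1, -4], [0, 1]]
Result: (11, 0) → (11, 0)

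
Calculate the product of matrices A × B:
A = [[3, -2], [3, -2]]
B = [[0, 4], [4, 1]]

Matrix multiplication:
C[0][0] = 3×0 + -2×4 = -8
C[0][1] = 3×4 + -2×1 = 10
C[1][0] = 3×0 + -2×4 = -8
C[1][1] = 3×4 + -2×1 = 10
Result: [[-8, 10], [-8, 10]]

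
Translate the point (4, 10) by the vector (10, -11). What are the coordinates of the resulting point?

Translation by (10, -11) (homogeneous matrix [[1, 0, 10], [0, 1, -11], [0, 0, 1]]):
x' = 4 + 10 = 14
y' = 10 + -11 = -1
Result: (14, -1)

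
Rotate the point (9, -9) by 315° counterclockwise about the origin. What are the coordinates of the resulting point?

Rotation matrix for 315°: [[cos 315°, -sin 315°], [sin 315°, cos 315°]] ≈ [[0.707107, 0.707107], [-0.707107, 0.707107]]
[[0.707107, 0.707107], [-0.707107, 0.707107]] × [9, -9]ᵀ ≈ [0, -12.7279]ᵀ
Result: (0, -12.7279)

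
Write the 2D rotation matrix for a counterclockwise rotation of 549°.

Rotation matrix formula: [[cos θ, -sin θ], [sin θ, cos θ]]
For θ = 549°:
cos(549°) = -0.9877
sin(549°) = -0.1564
Result: [[-0.9877, 0.1564], [-0.1564, -0.9877]]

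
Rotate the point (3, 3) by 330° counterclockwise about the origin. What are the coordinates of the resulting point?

Rotation matrix for 330°: [[cos 330°, -sin 330°], [sin 330°, cos 330°]] ≈ [[0.866025, 0.500000], [-0.500000, 0.866025]]
[[0.866025, 0.500000], [-0.500000, 0.866025]] × [3, 3]ᵀ ≈ [4.0981, 1.0981]ᵀ
Result: (4.0981, 1.0981)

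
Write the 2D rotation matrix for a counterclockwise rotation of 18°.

Rotation matrix formula: [[cos θ, -sin θ], [sin θ, cos θ]]
For θ = 18°:
cos(18°) = 0.9511
sin(18°) = 0.3090
Result: [[0.9511, -0.3090], [0.3090, 0.9511]]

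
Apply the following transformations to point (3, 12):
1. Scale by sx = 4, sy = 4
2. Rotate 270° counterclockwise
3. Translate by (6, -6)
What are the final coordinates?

Step 1: Scale → (12, 48)
Step 2: Rotate 270° → (48, -12)
Step 3: Translate → (54, -18)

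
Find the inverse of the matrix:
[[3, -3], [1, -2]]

For [[a,b],[c,d]], inverse = (1/det)·[[d,-b],[-c,a]]
det = (3)(-2) - (-3)(1) = -6 - -3 = -3
Inverse = (1/-3)·[[-2, 3], [-1, 3]]
= [[2/3, -1], [1/3, -1]]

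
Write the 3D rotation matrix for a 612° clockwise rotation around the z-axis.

Rotation matrix for clockwise 612° around z-axis:
A clockwise rotation by 612° is a counterclockwise rotation by -612°.
cos(-612°) = -0.3090, sin(-612°) = 0.9511
Result: [[-0.3090, -0.9511, 0], [0.9511, -0.3090, 0], [0, 0, 1]]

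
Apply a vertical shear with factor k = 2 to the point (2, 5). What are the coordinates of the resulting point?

Shear matrix for vertical shear with factor k = 2:
[[1, 0], [2, 1]]
Result: (2, 5) → (2, 9)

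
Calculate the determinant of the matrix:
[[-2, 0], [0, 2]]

For a 2×2 matrix [[a, b], [c, d]], det = ad - bc
det = (-2)(2) - (0)(0) = -4 - 0 = -4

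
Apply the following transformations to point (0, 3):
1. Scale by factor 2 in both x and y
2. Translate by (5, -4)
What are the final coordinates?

Step 1: Scale (0, 3) by 2 → (0, 6)
Step 2: Translate by (5, -4) → (5, 2)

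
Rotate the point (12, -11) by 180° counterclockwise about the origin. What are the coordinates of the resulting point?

Rotation matrix for 180°: [[cos 180°, -sin 180°], [sin 180°, cos 180°]] = [[-1, 0], [0, -1]]
[[-1, 0], [0, -1]] × [12, -11]ᵀ = [-12, 11]ᵀ
Result: (-12, 11)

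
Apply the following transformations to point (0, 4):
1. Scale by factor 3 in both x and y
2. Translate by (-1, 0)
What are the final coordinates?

Step 1: Scale (0, 4) by 3 → (0, 12)
Step 2: Translate by (-1, 0) → (-1, 12)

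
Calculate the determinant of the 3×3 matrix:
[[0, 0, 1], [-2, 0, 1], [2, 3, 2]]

Expansion along first row:
det = 0·det([[0,1],[3,2]]) - 0·det([[-2,1],[2,2]]) + 1·det([[-2,0],[2,3]])
    = 0·(0·2 - 1·3) - 0·(-2·2 - 1·2) + 1·(-2·3 - 0·2)
    = 0·-3 - 0·-6 + 1·-6
    = 0 + 0 + -6 = -6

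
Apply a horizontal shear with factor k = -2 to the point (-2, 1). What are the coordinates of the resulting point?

Shear matrix for horizontal shear with factor k = -2:
[[1, -2], [0, 1]]
Result: (-2, 1) → (-4, 1)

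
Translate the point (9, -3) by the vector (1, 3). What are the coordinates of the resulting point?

Translation by (1, 3) (homogeneous matrix [[1, 0, 1], [0, 1, 3], [0, 0, 1]]):
x' = 9 + 1 = 10
y' = -3 + 3 = 0
Result: (10, 0)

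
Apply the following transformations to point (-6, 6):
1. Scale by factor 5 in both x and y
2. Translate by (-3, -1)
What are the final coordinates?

Step 1: Scale (-6, 6) by 5 → (-30, 30)
Step 2: Translate by (-3, -1) → (-33, 29)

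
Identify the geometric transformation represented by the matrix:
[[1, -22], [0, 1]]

This matrix represents: horizontal shear with factor -22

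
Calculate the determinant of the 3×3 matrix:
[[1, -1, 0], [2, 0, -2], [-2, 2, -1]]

Expansion along first row:
det = 1·det([[0,-2],[2,-1]]) - -1·det([[2,-2],[-2,-1]]) + 0·det([[2,0],[-2,2]])
    = 1·(0·-1 - -2·2) - -1·(2·-1 - -2·-2) + 0·(2·2 - 0·-2)
    = 1·4 - -1·-6 + 0·4
    = 4 + -6 + 0 = -2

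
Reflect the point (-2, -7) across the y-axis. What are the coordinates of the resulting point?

Reflection across y-axis: (-2, -7) → (2, -7)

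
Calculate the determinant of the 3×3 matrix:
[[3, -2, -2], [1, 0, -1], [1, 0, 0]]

Expansion along first row:
det = 3·det([[0,-1],[0,0]]) - -2·det([[1,-1],[1,0]]) + -2·det([[1,0],[1,0]])
    = 3·(0·0 - -1·0) - -2·(1·0 - -1·1) + -2·(1·0 - 0·1)
    = 3·0 - -2·1 + -2·0
    = 0 + 2 + 0 = 2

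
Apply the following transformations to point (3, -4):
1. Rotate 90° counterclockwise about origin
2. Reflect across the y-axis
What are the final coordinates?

Step 1: Rotate 90° → (4, 3)
Step 2: Reflect across y-axis → (-4, 3)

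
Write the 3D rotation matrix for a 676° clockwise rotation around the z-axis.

Rotation matrix for clockwise 676° around z-axis:
A clockwise rotation by 676° is a counterclockwise rotation by -676°.
cos(-676°) = 0.7193, sin(-676°) = 0.6947
Result: [[0.7193, -0.6947, 0], [0.6947, 0.7193, 0], [0, 0, 1]]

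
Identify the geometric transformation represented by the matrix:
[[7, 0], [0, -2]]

This matrix represents: non-uniform scaling by sx = 7, sy = -2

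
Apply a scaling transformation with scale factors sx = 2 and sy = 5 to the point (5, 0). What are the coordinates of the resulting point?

Scaling matrix:
[[2, 0], [0, 5]]
Result: (5 × 2, 0 × 5) = (10, 0)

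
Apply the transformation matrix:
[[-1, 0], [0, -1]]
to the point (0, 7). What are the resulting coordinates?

Matrix multiplication:
[[-1, 0], [0, -1]] × [0, 7]ᵀ
= [(-1)(0) + (0)(7), (0)(0) + (-1)(7)]ᵀ
= [0, -7]ᵀ
Result: (0, -7)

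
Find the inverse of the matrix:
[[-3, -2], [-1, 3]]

For [[a,b],[c,d]], inverse = (1/det)·[[d,-b],[-c,a]]
det = (-3)(3) - (-2)(-1) = -9 - 2 = -11
Inverse = (1/-11)·[[3, 2], [1, -3]]
= [[-3/11, -2/11], [-1/11, 3/11]]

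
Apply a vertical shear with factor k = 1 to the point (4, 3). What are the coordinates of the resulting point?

Shear matrix for vertical shear with factor k = 1:
[[1, 0], [1, 1]]
Result: (4, 3) → (4, 7)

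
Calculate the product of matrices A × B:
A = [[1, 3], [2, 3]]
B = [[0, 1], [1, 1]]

Matrix multiplication:
C[0][0] = 1×0 + 3×1 = 3
C[0][1] = 1×1 + 3×1 = 4
C[1][0] = 2×0 + 3×1 = 3
C[1][1] = 2×1 + 3×1 = 5
Result: [[3, 4], [3, 5]]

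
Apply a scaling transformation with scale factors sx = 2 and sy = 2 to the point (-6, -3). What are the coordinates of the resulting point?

Scaling matrix:
[[2, 0], [0, 2]]
Result: (-6 × 2, -3 × 2) = (-12, -6)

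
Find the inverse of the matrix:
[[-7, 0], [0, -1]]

For [[a,b],[c,d]], inverse = (1/det)·[[d,-b],[-c,a]]
det = (-7)(-1) - (0)(0) = 7 - 0 = 7
Inverse = (1/7)·[[-1, 0], [0, -7]]
= [[-1/7, 0], [0, -1]]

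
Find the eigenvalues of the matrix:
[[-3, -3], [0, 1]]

Characteristic equation: det(A - λI) = 0
λ² - (trace)λ + (det) = 0
trace = -3 + 1 = -2, det = (-3)(1) - (-3)(0) = -3
λ² - (-2)λ + (-3) = 0
λ = (-2 ± √((-2)² - 4·(-3))) / 2 = (-2 ± √16) / 2
Solving: λ = -3, 1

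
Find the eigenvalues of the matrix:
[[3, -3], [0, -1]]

Characteristic equation: det(A - λI) = 0
λ² - (trace)λ + (det) = 0
trace = 3 + -1 = 2, det = (3)(-1) - (-3)(0) = -3
λ² - (2)λ + (-3) = 0
λ = (2 ± √((2)² - 4·(-3))) / 2 = (2 ± √16) / 2
Solving: λ = -1, 3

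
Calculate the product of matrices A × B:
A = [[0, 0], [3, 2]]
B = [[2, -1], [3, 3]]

Matrix multiplication:
C[0][0] = 0×2 + 0×3 = 0
C[0][1] = 0×-1 + 0×3 = 0
C[1][0] = 3×2 + 2×3 = 12
C[1][1] = 3×-1 + 2×3 = 3
Result: [[0, 0], [12, 3]]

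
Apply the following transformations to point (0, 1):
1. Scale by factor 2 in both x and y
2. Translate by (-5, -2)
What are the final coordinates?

Step 1: Scale (0, 1) by 2 → (0, 2)
Step 2: Translate by (-5, -2) → (-5, 0)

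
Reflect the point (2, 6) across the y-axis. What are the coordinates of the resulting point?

Reflection across y-axis: (2, 6) → (-2, 6)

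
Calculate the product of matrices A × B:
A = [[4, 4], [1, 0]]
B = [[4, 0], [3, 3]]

Matrix multiplication:
C[0][0] = 4×4 + 4×3 = 28
C[0][1] = 4×0 + 4×3 = 12
C[1][0] = 1×4 + 0×3 = 4
C[1][1] = 1×0 + 0×3 = 0
Result: [[28, 12], [4, 0]]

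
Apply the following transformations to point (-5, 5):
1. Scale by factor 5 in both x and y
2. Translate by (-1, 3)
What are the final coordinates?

Step 1: Scale (-5, 5) by 5 → (-25, 25)
Step 2: Translate by (-1, 3) → (-26, 28)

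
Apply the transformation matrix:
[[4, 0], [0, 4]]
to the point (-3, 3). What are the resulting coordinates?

Matrix multiplication:
[[4, 0], [0, 4]] × [-3, 3]ᵀ
= [(4)(-3) + (0)(3), (0)(-3) + (4)(3)]ᵀ
= [-12, 12]ᵀ
Result: (-12, 12)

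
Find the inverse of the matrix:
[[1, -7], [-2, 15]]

For [[a,b],[c,d]], inverse = (1/det)·[[d,-b],[-c,a]]
det = (1)(15) - (-7)(-2) = 15 - 14 = 1
Inverse = [[15, 7], [2, 1]]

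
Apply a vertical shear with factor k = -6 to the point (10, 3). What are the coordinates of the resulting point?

Shear matrix for vertical shear with factor k = -6:
[[1, 0], [-6, 1]]
Result: (10, 3) → (10, -57)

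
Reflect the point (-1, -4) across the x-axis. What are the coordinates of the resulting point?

Reflection across x-axis: (-1, -4) → (-1, 4)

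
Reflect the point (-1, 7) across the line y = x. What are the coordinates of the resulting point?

Reflection across line y = x: (-1, 7) → (7, -1)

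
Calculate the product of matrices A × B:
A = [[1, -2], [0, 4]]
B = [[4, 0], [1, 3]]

Matrix multiplication:
C[0][0] = 1×4 + -2×1 = 2
C[0][1] = 1×0 + -2×3 = -6
C[1][0] = 0×4 + 4×1 = 4
C[1][1] = 0×0 + 4×3 = 12
Result: [[2, -6], [4, 12]]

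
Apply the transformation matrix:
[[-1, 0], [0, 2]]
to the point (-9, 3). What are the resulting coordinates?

Matrix multiplication:
[[-1, 0], [0, 2]] × [-9, 3]ᵀ
= [(-1)(-9) + (0)(3), (0)(-9) + (2)(3)]ᵀ
= [9, 6]ᵀ
Result: (9, 6)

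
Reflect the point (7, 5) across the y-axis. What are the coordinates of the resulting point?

Reflection across y-axis: (7, 5) → (-7, 5)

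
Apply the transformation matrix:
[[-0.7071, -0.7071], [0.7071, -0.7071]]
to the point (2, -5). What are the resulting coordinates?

Matrix multiplication:
[[-0.7071, -0.7071], [0.7071, -0.7071]] × [2, -5]ᵀ
= [(-0.7071)(2) + (-0.7071)(-5), (0.7071)(2) + (-0.7071)(-5)]ᵀ
= [2.1213, 4.9497]ᵀ
Result: (2.1213, 4.9497)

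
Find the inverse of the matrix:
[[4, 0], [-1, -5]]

For [[a,b],[c,d]], inverse = (1/det)·[[d,-b],[-c,a]]
det = (4)(-5) - (0)(-1) = -20 - 0 = -20
Inverse = (1/-20)·[[-5, 0], [1, 4]]
= [[1/4, 0], [-1/20, -1/5]]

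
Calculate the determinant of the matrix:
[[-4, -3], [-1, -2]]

For a 2×2 matrix [[a, b], [c, d]], det = ad - bc
det = (-4)(-2) - (-3)(-1) = 8 - 3 = 5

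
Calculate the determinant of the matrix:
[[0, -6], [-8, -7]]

For a 2×2 matrix [[a, b], [c, d]], det = ad - bc
det = (0)(-7) - (-6)(-8) = 0 - 48 = -48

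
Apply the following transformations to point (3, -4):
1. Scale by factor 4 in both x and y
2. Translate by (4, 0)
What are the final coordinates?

Step 1: Scale (3, -4) by 4 → (12, -16)
Step 2: Translate by (4, 0) → (16, -16)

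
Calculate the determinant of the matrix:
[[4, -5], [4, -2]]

For a 2×2 matrix [[a, b], [c, d]], det = ad - bc
det = (4)(-2) - (-5)(4) = -8 - -20 = 12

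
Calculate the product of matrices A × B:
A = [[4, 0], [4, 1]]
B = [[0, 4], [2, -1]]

Matrix multiplication:
C[0][0] = 4×0 + 0×2 = 0
C[0][1] = 4×4 + 0×-1 = 16
C[1][0] = 4×0 + 1×2 = 2
C[1][1] = 4×4 + 1×-1 = 15
Result: [[0, 16], [2, 15]]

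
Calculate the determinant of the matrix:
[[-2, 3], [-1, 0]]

For a 2×2 matrix [[a, b], [c, d]], det = ad - bc
det = (-2)(0) - (3)(-1) = 0 - -3 = 3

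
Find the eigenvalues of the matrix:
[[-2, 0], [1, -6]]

Characteristic equation: det(A - λI) = 0
λ² - (trace)λ + (det) = 0
trace = -2 + -6 = -8, det = (-2)(-6) - (0)(1) = 12
λ² - (-8)λ + (12) = 0
λ = (-8 ± √((-8)² - 4·(12))) / 2 = (-8 ± √16) / 2
Solving: λ = -6, -2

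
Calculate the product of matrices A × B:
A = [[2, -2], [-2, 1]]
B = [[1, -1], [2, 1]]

Matrix multiplication:
C[0][0] = 2×1 + -2×2 = -2
C[0][1] = 2×-1 + -2×1 = -4
C[1][0] = -2×1 + 1×2 = 0
C[1][1] = -2×-1 + 1×1 = 3
Result: [[-2, -4], [0, 3]]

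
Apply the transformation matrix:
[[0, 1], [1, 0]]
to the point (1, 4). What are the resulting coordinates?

Matrix multiplication:
[[0, 1], [1, 0]] × [1, 4]ᵀ
= [(0)(1) + (1)(4), (1)(1) + (0)(4)]ᵀ
= [4, 1]ᵀ
Result: (4, 1)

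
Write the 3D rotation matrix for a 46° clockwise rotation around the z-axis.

Rotation matrix for clockwise 46° around z-axis:
A clockwise rotation by 46° is a counterclockwise rotation by -46°.
cos(-46°) = 0.6947, sin(-46°) = -0.7193
Result: [[0.6947, 0.7193, 0], [-0.7193, 0.6947, 0], [0, 0, 1]]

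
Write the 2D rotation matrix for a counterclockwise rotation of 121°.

Rotation matrix formula: [[cos θ, -sin θ], [sin θ, cos θ]]
For θ = 121°:
cos(121°) = -0.5150
sin(121°) = 0.8572
Result: [[-0.5150, -0.8572], [0.8572, -0.5150]]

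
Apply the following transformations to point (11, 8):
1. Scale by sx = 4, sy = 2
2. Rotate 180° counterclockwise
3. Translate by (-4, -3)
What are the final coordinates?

Step 1: Scale → (44, 16)
Step 2: Rotate 180° → (-44, -16)
Step 3: Translate → (-48, -19)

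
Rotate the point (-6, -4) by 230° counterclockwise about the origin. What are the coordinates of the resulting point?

Rotation matrix for 230°: [[cos 230°, -sin 230°], [sin 230°, cos 230°]] ≈ [[-0.642788, 0.766044], [-0.766044, -0.642788]]
[[-0.642788, 0.766044], [-0.766044, -0.642788]] × [-6, -4]ᵀ ≈ [0.7925, 7.1674]ᵀ
Result: (0.7925, 7.1674)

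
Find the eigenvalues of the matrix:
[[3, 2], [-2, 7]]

Characteristic equation: det(A - λI) = 0
λ² - (trace)λ + (det) = 0
trace = 3 + 7 = 10, det = (3)(7) - (2)(-2) = 25
λ² - (10)λ + (25) = 0
λ = (10 ± √((10)² - 4·(25))) / 2 = (10 ± √0) / 2
Solving: λ = 5, 5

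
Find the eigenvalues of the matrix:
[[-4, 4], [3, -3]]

Characteristic equation: det(A - λI) = 0
λ² - (trace)λ + (det) = 0
trace = -4 + -3 = -7, det = (-4)(-3) - (4)(3) = 0
λ² - (-7)λ + (0) = 0
λ = (-7 ± √((-7)² - 4·(0))) / 2 = (-7 ± √49) / 2
Solving: λ = -7, 0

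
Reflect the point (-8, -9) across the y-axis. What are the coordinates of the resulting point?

Reflection across y-axis: (-8, -9) → (8, -9)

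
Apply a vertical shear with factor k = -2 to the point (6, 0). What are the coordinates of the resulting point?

Shear matrix for vertical shear with factor k = -2:
[[1, 0], [-2, 1]]
Result: (6, 0) → (6, -12)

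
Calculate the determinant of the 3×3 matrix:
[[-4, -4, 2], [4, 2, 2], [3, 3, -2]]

Expansion along first row:
det = -4·det([[2,2],[3,-2]]) - -4·det([[4,2],[3,-2]]) + 2·det([[4,2],[3,3]])
    = -4·(2·-2 - 2·3) - -4·(4·-2 - 2·3) + 2·(4·3 - 2·3)
    = -4·-10 - -4·-14 + 2·6
    = 40 + -56 + 12 = -4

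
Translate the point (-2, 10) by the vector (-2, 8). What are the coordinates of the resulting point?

Translation by (-2, 8) (homogeneous matrix [[1, 0, -2], [0, 1, 8], [0, 0, 1]]):
x' = -2 + -2 = -4
y' = 10 + 8 = 18
Result: (-4, 18)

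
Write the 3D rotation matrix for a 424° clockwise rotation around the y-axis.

Rotation matrix for clockwise 424° around y-axis:
A clockwise rotation by 424° is a counterclockwise rotation by -424°.
cos(-424°) = 0.4384, sin(-424°) = -0.8988
Result: [[0.4384, 0, -0.8988], [0, 1, 0], [0.8988, 0, 0.4384]]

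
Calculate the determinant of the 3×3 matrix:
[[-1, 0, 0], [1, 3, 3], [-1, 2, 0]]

Expansion along first row:
det = -1·det([[3,3],[2,0]]) - 0·det([[1,3],[-1,0]]) + 0·det([[1,3],[-1,2]])
    = -1·(3·0 - 3·2) - 0·(1·0 - 3·-1) + 0·(1·2 - 3·-1)
    = -1·-6 - 0·3 + 0·5
    = 6 + 0 + 0 = 6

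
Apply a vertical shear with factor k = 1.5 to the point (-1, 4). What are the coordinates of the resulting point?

Shear matrix for vertical shear with factor k = 1.5:
[[1, 0], [1.50, 1]]
Result: (-1, 4) → (-1, 2.5)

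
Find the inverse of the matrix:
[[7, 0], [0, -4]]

For [[a,b],[c,d]], inverse = (1/det)·[[d,-b],[-c,a]]
det = (7)(-4) - (0)(0) = -28 - 0 = -28
Inverse = (1/-28)·[[-4, 0], [0, 7]]
= [[1/7, 0], [0, -1/4]]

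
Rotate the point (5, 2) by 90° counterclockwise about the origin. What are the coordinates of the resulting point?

Rotation matrix for 90°: [[cos 90°, -sin 90°], [sin 90°, cos 90°]] = [[0, -1], [1, 0]]
[[0, -1], [1, 0]] × [5, 2]ᵀ = [-2, 5]ᵀ
Result: (-2, 5)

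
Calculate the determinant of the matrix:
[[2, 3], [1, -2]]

For a 2×2 matrix [[a, b], [c, d]], det = ad - bc
det = (2)(-2) - (3)(1) = -4 - 3 = -7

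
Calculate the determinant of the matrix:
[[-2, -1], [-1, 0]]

For a 2×2 matrix [[a, b], [c, d]], det = ad - bc
det = (-2)(0) - (-1)(-1) = 0 - 1 = -1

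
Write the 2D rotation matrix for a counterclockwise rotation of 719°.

Rotation matrix formula: [[cos θ, -sin θ], [sin θ, cos θ]]
For θ = 719°:
cos(719°) = 0.9998
sin(719°) = -0.0175
Result: [[0.9998, 0.0175], [-0.0175, 0.9998]]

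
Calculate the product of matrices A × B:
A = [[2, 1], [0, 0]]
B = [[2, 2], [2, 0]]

Matrix multiplication:
C[0][0] = 2×2 + 1×2 = 6
C[0][1] = 2×2 + 1×0 = 4
C[1][0] = 0×2 + 0×2 = 0
C[1][1] = 0×2 + 0×0 = 0
Result: [[6, 4], [0, 0]]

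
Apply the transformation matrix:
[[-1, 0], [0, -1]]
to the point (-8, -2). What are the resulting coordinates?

Matrix multiplication:
[[-1, 0], [0, -1]] × [-8, -2]ᵀ
= [(-1)(-8) + (0)(-2), (0)(-8) + (-1)(-2)]ᵀ
= [8, 2]ᵀ
Result: (8, 2)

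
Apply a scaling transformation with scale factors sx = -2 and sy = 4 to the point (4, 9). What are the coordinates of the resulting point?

Scaling matrix:
[[-2, 0], [0, 4]]
Result: (4 × -2, 9 × 4) = (-8, 36)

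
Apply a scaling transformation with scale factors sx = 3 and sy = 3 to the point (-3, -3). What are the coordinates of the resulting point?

Scaling matrix:
[[3, 0], [0, 3]]
Result: (-3 × 3, -3 × 3) = (-9, -9)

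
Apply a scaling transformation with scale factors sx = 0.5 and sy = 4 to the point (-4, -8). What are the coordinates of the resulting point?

Scaling matrix:
[[0.50, 0], [0, 4]]
Result: (-4 × 0.5, -8 × 4) = (-2, -32)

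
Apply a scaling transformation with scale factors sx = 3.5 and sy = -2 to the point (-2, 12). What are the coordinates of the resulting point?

Scaling matrix:
[[3.50, 0], [0, -2]]
Result: (-2 × 3.5, 12 × -2) = (-7, -24)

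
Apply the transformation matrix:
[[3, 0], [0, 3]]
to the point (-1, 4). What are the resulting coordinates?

Matrix multiplication:
[[3, 0], [0, 3]] × [-1, 4]ᵀ
= [(3)(-1) + (0)(4), (0)(-1) + (3)(4)]ᵀ
= [-3, 12]ᵀ
Result: (-3, 12)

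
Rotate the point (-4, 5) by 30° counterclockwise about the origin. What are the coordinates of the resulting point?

Rotation matrix for 30°: [[cos 30°, -sin 30°], [sin 30°, cos 30°]] ≈ [[0.866025, -0.500000], [0.500000, 0.866025]]
[[0.866025, -0.500000], [0.500000, 0.866025]] × [-4, 5]ᵀ ≈ [-5.9641, 2.3301]ᵀ
Result: (-5.9641, 2.3301)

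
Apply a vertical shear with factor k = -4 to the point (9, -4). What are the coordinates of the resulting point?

Shear matrix for vertical shear with factor k = -4:
[[1, 0], [-4, 1]]
Result: (9, -4) → (9, -40)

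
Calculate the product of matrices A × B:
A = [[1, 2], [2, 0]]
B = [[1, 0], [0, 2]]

Matrix multiplication:
C[0][0] = 1×1 + 2×0 = 1
C[0][1] = 1×0 + 2×2 = 4
C[1][0] = 2×1 + 0×0 = 2
C[1][1] = 2×0 + 0×2 = 0
Result: [[1, 4], [2, 0]]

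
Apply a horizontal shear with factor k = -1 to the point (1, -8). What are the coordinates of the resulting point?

Shear matrix for horizontal shear with factor k = -1:
[[1, -1], [0, 1]]
Result: (1, -8) → (9, -8)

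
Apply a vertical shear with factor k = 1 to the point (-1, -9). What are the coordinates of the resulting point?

Shear matrix for vertical shear with factor k = 1:
[[1, 0], [1, 1]]
Result: (-1, -9) → (-1, -10)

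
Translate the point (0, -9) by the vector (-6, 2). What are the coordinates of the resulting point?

Translation by (-6, 2) (homogeneous matrix [[1, 0, -6], [0, 1, 2], [0, 0, 1]]):
x' = 0 + -6 = -6
y' = -9 + 2 = -7
Result: (-6, -7)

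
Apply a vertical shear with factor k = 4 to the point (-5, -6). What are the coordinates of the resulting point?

Shear matrix for vertical shear with factor k = 4:
[[1, 0], [4, 1]]
Result: (-5, -6) → (-5, -26)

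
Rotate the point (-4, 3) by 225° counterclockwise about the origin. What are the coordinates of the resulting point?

Rotation matrix for 225°: [[cos 225°, -sin 225°], [sin 225°, cos 225°]] ≈ [[-0.707107, 0.707107], [-0.707107, -0.707107]]
[[-0.707107, 0.707107], [-0.707107, -0.707107]] × [-4, 3]ᵀ ≈ [4.9497, 0.7071]ᵀ
Result: (4.9497, 0.7071)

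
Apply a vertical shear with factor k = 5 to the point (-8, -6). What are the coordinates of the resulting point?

Shear matrix for vertical shear with factor k = 5:
[[1, 0], [5, 1]]
Result: (-8, -6) → (-8, -46)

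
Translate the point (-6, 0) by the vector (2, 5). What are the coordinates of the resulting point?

Translation by (2, 5) (homogeneous matrix [[1, 0, 2], [0, 1, 5], [0, 0, 1]]):
x' = -6 + 2 = -4
y' = 0 + 5 = 5
Result: (-4, 5)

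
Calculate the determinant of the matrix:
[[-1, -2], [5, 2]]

For a 2×2 matrix [[a, b], [c, d]], det = ad - bc
det = (-1)(2) - (-2)(5) = -2 - -10 = 8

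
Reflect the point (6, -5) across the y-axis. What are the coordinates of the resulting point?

Reflection across y-axis: (6, -5) → (-6, -5)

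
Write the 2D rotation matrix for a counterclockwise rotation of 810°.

Rotation matrix formula: [[cos θ, -sin θ], [sin θ, cos θ]]
For θ = 810°:
cos(810°) = 0
sin(810°) = 1
Result: [[0, -1], [1, 0]]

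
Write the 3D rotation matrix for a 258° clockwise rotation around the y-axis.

Rotation matrix for clockwise 258° around y-axis:
A clockwise rotation by 258° is a counterclockwise rotation by -258°.
cos(-258°) = -0.2079, sin(-258°) = 0.9781
Result: [[-0.2079, 0, 0.9781], [0, 1, 0], [-0.9781, 0, -0.2079]]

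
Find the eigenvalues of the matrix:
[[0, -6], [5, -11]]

Characteristic equation: det(A - λI) = 0
λ² - (trace)λ + (det) = 0
trace = 0 + -11 = -11, det = (0)(-11) - (-6)(5) = 30
λ² - (-11)λ + (30) = 0
λ = (-11 ± √((-11)² - 4·(30))) / 2 = (-11 ± √1) / 2
Solving: λ = -6, -5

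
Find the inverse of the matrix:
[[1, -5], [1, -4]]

For [[a,b],[c,d]], inverse = (1/det)·[[d,-b],[-c,a]]
det = (1)(-4) - (-5)(1) = -4 - -5 = 1
Inverse = [[-4, 5], [-1, 1]]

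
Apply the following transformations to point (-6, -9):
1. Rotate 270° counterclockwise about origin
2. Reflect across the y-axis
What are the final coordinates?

Step 1: Rotate 270° → (-9, 6)
Step 2: Reflect across y-axis → (9, 6)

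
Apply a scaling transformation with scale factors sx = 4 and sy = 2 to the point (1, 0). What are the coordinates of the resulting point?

Scaling matrix:
[[4, 0], [0, 2]]
Result: (1 × 4, 0 × 2) = (4, 0)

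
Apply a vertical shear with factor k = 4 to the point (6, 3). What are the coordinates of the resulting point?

Shear matrix for vertical shear with factor k = 4:
[[1, 0], [4, 1]]
Result: (6, 3) → (6, 27)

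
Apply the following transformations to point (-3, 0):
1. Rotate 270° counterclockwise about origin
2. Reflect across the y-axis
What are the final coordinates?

Step 1: Rotate 270° → (0, 3)
Step 2: Reflect across y-axis → (0, 3)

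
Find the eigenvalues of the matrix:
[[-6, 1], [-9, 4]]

Characteristic equation: det(A - λI) = 0
λ² - (trace)λ + (det) = 0
trace = -6 + 4 = -2, det = (-6)(4) - (1)(-9) = -15
λ² - (-2)λ + (-15) = 0
λ = (-2 ± √((-2)² - 4·(-15))) / 2 = (-2 ± √64) / 2
Solving: λ = -5, 3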